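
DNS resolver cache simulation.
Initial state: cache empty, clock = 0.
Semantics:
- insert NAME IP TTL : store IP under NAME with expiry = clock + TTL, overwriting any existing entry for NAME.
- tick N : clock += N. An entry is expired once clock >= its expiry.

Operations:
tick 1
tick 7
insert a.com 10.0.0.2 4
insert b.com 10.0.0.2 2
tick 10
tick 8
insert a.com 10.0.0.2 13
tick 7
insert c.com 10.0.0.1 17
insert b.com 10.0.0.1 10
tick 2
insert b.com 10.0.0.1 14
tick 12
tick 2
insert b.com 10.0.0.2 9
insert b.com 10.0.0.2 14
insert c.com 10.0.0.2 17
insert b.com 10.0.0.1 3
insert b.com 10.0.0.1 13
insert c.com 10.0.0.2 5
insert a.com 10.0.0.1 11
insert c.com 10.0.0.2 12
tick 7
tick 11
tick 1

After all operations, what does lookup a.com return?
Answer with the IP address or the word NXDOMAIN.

Answer: NXDOMAIN

Derivation:
Op 1: tick 1 -> clock=1.
Op 2: tick 7 -> clock=8.
Op 3: insert a.com -> 10.0.0.2 (expiry=8+4=12). clock=8
Op 4: insert b.com -> 10.0.0.2 (expiry=8+2=10). clock=8
Op 5: tick 10 -> clock=18. purged={a.com,b.com}
Op 6: tick 8 -> clock=26.
Op 7: insert a.com -> 10.0.0.2 (expiry=26+13=39). clock=26
Op 8: tick 7 -> clock=33.
Op 9: insert c.com -> 10.0.0.1 (expiry=33+17=50). clock=33
Op 10: insert b.com -> 10.0.0.1 (expiry=33+10=43). clock=33
Op 11: tick 2 -> clock=35.
Op 12: insert b.com -> 10.0.0.1 (expiry=35+14=49). clock=35
Op 13: tick 12 -> clock=47. purged={a.com}
Op 14: tick 2 -> clock=49. purged={b.com}
Op 15: insert b.com -> 10.0.0.2 (expiry=49+9=58). clock=49
Op 16: insert b.com -> 10.0.0.2 (expiry=49+14=63). clock=49
Op 17: insert c.com -> 10.0.0.2 (expiry=49+17=66). clock=49
Op 18: insert b.com -> 10.0.0.1 (expiry=49+3=52). clock=49
Op 19: insert b.com -> 10.0.0.1 (expiry=49+13=62). clock=49
Op 20: insert c.com -> 10.0.0.2 (expiry=49+5=54). clock=49
Op 21: insert a.com -> 10.0.0.1 (expiry=49+11=60). clock=49
Op 22: insert c.com -> 10.0.0.2 (expiry=49+12=61). clock=49
Op 23: tick 7 -> clock=56.
Op 24: tick 11 -> clock=67. purged={a.com,b.com,c.com}
Op 25: tick 1 -> clock=68.
lookup a.com: not in cache (expired or never inserted)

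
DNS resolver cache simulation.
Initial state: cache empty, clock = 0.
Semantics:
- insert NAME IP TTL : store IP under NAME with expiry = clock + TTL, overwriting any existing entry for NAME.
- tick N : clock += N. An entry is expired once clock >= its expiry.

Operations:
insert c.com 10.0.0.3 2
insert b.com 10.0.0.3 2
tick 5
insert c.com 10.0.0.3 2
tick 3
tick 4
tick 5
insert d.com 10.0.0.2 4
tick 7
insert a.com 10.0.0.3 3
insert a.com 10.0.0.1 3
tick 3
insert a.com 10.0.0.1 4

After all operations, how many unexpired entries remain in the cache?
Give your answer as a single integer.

Op 1: insert c.com -> 10.0.0.3 (expiry=0+2=2). clock=0
Op 2: insert b.com -> 10.0.0.3 (expiry=0+2=2). clock=0
Op 3: tick 5 -> clock=5. purged={b.com,c.com}
Op 4: insert c.com -> 10.0.0.3 (expiry=5+2=7). clock=5
Op 5: tick 3 -> clock=8. purged={c.com}
Op 6: tick 4 -> clock=12.
Op 7: tick 5 -> clock=17.
Op 8: insert d.com -> 10.0.0.2 (expiry=17+4=21). clock=17
Op 9: tick 7 -> clock=24. purged={d.com}
Op 10: insert a.com -> 10.0.0.3 (expiry=24+3=27). clock=24
Op 11: insert a.com -> 10.0.0.1 (expiry=24+3=27). clock=24
Op 12: tick 3 -> clock=27. purged={a.com}
Op 13: insert a.com -> 10.0.0.1 (expiry=27+4=31). clock=27
Final cache (unexpired): {a.com} -> size=1

Answer: 1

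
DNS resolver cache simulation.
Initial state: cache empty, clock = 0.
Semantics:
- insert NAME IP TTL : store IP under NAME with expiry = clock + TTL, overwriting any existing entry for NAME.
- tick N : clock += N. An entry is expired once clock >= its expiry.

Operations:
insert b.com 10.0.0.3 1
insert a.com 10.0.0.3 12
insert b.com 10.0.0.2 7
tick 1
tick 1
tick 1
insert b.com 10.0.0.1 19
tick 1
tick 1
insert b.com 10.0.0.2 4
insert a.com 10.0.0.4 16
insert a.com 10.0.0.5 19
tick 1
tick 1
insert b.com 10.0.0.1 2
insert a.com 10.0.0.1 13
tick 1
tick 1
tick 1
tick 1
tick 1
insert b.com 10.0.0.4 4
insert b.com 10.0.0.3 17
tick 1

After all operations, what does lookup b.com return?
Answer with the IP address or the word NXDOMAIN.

Op 1: insert b.com -> 10.0.0.3 (expiry=0+1=1). clock=0
Op 2: insert a.com -> 10.0.0.3 (expiry=0+12=12). clock=0
Op 3: insert b.com -> 10.0.0.2 (expiry=0+7=7). clock=0
Op 4: tick 1 -> clock=1.
Op 5: tick 1 -> clock=2.
Op 6: tick 1 -> clock=3.
Op 7: insert b.com -> 10.0.0.1 (expiry=3+19=22). clock=3
Op 8: tick 1 -> clock=4.
Op 9: tick 1 -> clock=5.
Op 10: insert b.com -> 10.0.0.2 (expiry=5+4=9). clock=5
Op 11: insert a.com -> 10.0.0.4 (expiry=5+16=21). clock=5
Op 12: insert a.com -> 10.0.0.5 (expiry=5+19=24). clock=5
Op 13: tick 1 -> clock=6.
Op 14: tick 1 -> clock=7.
Op 15: insert b.com -> 10.0.0.1 (expiry=7+2=9). clock=7
Op 16: insert a.com -> 10.0.0.1 (expiry=7+13=20). clock=7
Op 17: tick 1 -> clock=8.
Op 18: tick 1 -> clock=9. purged={b.com}
Op 19: tick 1 -> clock=10.
Op 20: tick 1 -> clock=11.
Op 21: tick 1 -> clock=12.
Op 22: insert b.com -> 10.0.0.4 (expiry=12+4=16). clock=12
Op 23: insert b.com -> 10.0.0.3 (expiry=12+17=29). clock=12
Op 24: tick 1 -> clock=13.
lookup b.com: present, ip=10.0.0.3 expiry=29 > clock=13

Answer: 10.0.0.3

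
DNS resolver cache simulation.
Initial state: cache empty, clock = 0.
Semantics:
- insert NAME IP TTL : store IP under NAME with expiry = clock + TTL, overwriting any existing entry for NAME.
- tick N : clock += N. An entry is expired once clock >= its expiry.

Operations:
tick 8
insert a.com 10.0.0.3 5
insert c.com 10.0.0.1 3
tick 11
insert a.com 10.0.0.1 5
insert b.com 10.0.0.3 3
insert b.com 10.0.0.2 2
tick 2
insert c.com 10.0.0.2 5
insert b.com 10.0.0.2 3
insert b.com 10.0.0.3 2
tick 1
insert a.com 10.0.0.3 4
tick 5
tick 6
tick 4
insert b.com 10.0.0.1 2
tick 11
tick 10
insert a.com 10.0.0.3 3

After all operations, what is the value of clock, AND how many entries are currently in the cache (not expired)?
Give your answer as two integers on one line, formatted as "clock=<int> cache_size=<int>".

Answer: clock=58 cache_size=1

Derivation:
Op 1: tick 8 -> clock=8.
Op 2: insert a.com -> 10.0.0.3 (expiry=8+5=13). clock=8
Op 3: insert c.com -> 10.0.0.1 (expiry=8+3=11). clock=8
Op 4: tick 11 -> clock=19. purged={a.com,c.com}
Op 5: insert a.com -> 10.0.0.1 (expiry=19+5=24). clock=19
Op 6: insert b.com -> 10.0.0.3 (expiry=19+3=22). clock=19
Op 7: insert b.com -> 10.0.0.2 (expiry=19+2=21). clock=19
Op 8: tick 2 -> clock=21. purged={b.com}
Op 9: insert c.com -> 10.0.0.2 (expiry=21+5=26). clock=21
Op 10: insert b.com -> 10.0.0.2 (expiry=21+3=24). clock=21
Op 11: insert b.com -> 10.0.0.3 (expiry=21+2=23). clock=21
Op 12: tick 1 -> clock=22.
Op 13: insert a.com -> 10.0.0.3 (expiry=22+4=26). clock=22
Op 14: tick 5 -> clock=27. purged={a.com,b.com,c.com}
Op 15: tick 6 -> clock=33.
Op 16: tick 4 -> clock=37.
Op 17: insert b.com -> 10.0.0.1 (expiry=37+2=39). clock=37
Op 18: tick 11 -> clock=48. purged={b.com}
Op 19: tick 10 -> clock=58.
Op 20: insert a.com -> 10.0.0.3 (expiry=58+3=61). clock=58
Final clock = 58
Final cache (unexpired): {a.com} -> size=1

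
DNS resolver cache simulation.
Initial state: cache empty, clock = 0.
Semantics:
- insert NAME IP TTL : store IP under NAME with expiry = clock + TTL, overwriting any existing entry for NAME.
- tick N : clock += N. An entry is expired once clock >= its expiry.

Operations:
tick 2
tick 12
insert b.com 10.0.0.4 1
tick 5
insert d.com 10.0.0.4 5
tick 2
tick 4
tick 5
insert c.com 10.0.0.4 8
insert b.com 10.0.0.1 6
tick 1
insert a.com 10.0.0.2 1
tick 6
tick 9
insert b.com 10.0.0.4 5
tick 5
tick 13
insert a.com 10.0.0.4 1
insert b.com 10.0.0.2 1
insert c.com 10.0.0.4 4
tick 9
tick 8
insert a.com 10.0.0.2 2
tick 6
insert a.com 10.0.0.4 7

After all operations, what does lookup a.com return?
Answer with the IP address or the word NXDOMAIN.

Op 1: tick 2 -> clock=2.
Op 2: tick 12 -> clock=14.
Op 3: insert b.com -> 10.0.0.4 (expiry=14+1=15). clock=14
Op 4: tick 5 -> clock=19. purged={b.com}
Op 5: insert d.com -> 10.0.0.4 (expiry=19+5=24). clock=19
Op 6: tick 2 -> clock=21.
Op 7: tick 4 -> clock=25. purged={d.com}
Op 8: tick 5 -> clock=30.
Op 9: insert c.com -> 10.0.0.4 (expiry=30+8=38). clock=30
Op 10: insert b.com -> 10.0.0.1 (expiry=30+6=36). clock=30
Op 11: tick 1 -> clock=31.
Op 12: insert a.com -> 10.0.0.2 (expiry=31+1=32). clock=31
Op 13: tick 6 -> clock=37. purged={a.com,b.com}
Op 14: tick 9 -> clock=46. purged={c.com}
Op 15: insert b.com -> 10.0.0.4 (expiry=46+5=51). clock=46
Op 16: tick 5 -> clock=51. purged={b.com}
Op 17: tick 13 -> clock=64.
Op 18: insert a.com -> 10.0.0.4 (expiry=64+1=65). clock=64
Op 19: insert b.com -> 10.0.0.2 (expiry=64+1=65). clock=64
Op 20: insert c.com -> 10.0.0.4 (expiry=64+4=68). clock=64
Op 21: tick 9 -> clock=73. purged={a.com,b.com,c.com}
Op 22: tick 8 -> clock=81.
Op 23: insert a.com -> 10.0.0.2 (expiry=81+2=83). clock=81
Op 24: tick 6 -> clock=87. purged={a.com}
Op 25: insert a.com -> 10.0.0.4 (expiry=87+7=94). clock=87
lookup a.com: present, ip=10.0.0.4 expiry=94 > clock=87

Answer: 10.0.0.4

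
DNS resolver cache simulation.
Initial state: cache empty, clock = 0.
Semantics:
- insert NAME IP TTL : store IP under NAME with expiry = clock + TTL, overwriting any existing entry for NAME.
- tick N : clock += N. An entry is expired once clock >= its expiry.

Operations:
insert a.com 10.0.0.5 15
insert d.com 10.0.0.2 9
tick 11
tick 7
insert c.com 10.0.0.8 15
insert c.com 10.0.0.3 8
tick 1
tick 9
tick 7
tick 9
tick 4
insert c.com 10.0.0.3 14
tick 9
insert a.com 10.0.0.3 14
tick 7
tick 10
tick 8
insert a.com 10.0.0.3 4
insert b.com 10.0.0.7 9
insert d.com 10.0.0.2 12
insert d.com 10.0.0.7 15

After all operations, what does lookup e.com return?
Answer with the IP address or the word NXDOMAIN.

Op 1: insert a.com -> 10.0.0.5 (expiry=0+15=15). clock=0
Op 2: insert d.com -> 10.0.0.2 (expiry=0+9=9). clock=0
Op 3: tick 11 -> clock=11. purged={d.com}
Op 4: tick 7 -> clock=18. purged={a.com}
Op 5: insert c.com -> 10.0.0.8 (expiry=18+15=33). clock=18
Op 6: insert c.com -> 10.0.0.3 (expiry=18+8=26). clock=18
Op 7: tick 1 -> clock=19.
Op 8: tick 9 -> clock=28. purged={c.com}
Op 9: tick 7 -> clock=35.
Op 10: tick 9 -> clock=44.
Op 11: tick 4 -> clock=48.
Op 12: insert c.com -> 10.0.0.3 (expiry=48+14=62). clock=48
Op 13: tick 9 -> clock=57.
Op 14: insert a.com -> 10.0.0.3 (expiry=57+14=71). clock=57
Op 15: tick 7 -> clock=64. purged={c.com}
Op 16: tick 10 -> clock=74. purged={a.com}
Op 17: tick 8 -> clock=82.
Op 18: insert a.com -> 10.0.0.3 (expiry=82+4=86). clock=82
Op 19: insert b.com -> 10.0.0.7 (expiry=82+9=91). clock=82
Op 20: insert d.com -> 10.0.0.2 (expiry=82+12=94). clock=82
Op 21: insert d.com -> 10.0.0.7 (expiry=82+15=97). clock=82
lookup e.com: not in cache (expired or never inserted)

Answer: NXDOMAIN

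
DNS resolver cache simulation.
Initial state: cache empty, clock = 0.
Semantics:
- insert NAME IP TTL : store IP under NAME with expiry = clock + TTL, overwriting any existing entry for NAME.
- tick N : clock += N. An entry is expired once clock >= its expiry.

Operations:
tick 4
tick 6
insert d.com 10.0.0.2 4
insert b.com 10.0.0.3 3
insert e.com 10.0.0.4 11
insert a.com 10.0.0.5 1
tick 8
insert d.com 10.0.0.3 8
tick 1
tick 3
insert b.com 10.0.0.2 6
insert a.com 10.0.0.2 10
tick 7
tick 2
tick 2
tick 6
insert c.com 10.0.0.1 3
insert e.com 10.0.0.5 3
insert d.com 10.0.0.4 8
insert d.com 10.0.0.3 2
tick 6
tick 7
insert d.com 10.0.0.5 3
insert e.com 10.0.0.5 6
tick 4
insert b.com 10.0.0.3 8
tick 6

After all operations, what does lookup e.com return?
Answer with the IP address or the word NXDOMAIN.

Answer: NXDOMAIN

Derivation:
Op 1: tick 4 -> clock=4.
Op 2: tick 6 -> clock=10.
Op 3: insert d.com -> 10.0.0.2 (expiry=10+4=14). clock=10
Op 4: insert b.com -> 10.0.0.3 (expiry=10+3=13). clock=10
Op 5: insert e.com -> 10.0.0.4 (expiry=10+11=21). clock=10
Op 6: insert a.com -> 10.0.0.5 (expiry=10+1=11). clock=10
Op 7: tick 8 -> clock=18. purged={a.com,b.com,d.com}
Op 8: insert d.com -> 10.0.0.3 (expiry=18+8=26). clock=18
Op 9: tick 1 -> clock=19.
Op 10: tick 3 -> clock=22. purged={e.com}
Op 11: insert b.com -> 10.0.0.2 (expiry=22+6=28). clock=22
Op 12: insert a.com -> 10.0.0.2 (expiry=22+10=32). clock=22
Op 13: tick 7 -> clock=29. purged={b.com,d.com}
Op 14: tick 2 -> clock=31.
Op 15: tick 2 -> clock=33. purged={a.com}
Op 16: tick 6 -> clock=39.
Op 17: insert c.com -> 10.0.0.1 (expiry=39+3=42). clock=39
Op 18: insert e.com -> 10.0.0.5 (expiry=39+3=42). clock=39
Op 19: insert d.com -> 10.0.0.4 (expiry=39+8=47). clock=39
Op 20: insert d.com -> 10.0.0.3 (expiry=39+2=41). clock=39
Op 21: tick 6 -> clock=45. purged={c.com,d.com,e.com}
Op 22: tick 7 -> clock=52.
Op 23: insert d.com -> 10.0.0.5 (expiry=52+3=55). clock=52
Op 24: insert e.com -> 10.0.0.5 (expiry=52+6=58). clock=52
Op 25: tick 4 -> clock=56. purged={d.com}
Op 26: insert b.com -> 10.0.0.3 (expiry=56+8=64). clock=56
Op 27: tick 6 -> clock=62. purged={e.com}
lookup e.com: not in cache (expired or never inserted)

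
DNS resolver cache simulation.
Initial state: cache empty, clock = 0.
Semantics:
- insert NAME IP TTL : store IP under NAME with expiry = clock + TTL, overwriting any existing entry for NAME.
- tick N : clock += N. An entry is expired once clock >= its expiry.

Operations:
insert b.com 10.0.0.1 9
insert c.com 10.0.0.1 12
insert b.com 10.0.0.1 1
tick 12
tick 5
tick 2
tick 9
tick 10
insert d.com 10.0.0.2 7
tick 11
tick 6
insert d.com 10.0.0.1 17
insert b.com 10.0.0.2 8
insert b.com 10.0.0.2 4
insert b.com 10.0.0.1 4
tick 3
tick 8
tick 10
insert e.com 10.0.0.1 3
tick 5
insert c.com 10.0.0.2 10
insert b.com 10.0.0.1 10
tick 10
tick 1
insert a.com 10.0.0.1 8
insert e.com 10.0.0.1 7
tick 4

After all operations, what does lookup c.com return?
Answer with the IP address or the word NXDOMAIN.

Answer: NXDOMAIN

Derivation:
Op 1: insert b.com -> 10.0.0.1 (expiry=0+9=9). clock=0
Op 2: insert c.com -> 10.0.0.1 (expiry=0+12=12). clock=0
Op 3: insert b.com -> 10.0.0.1 (expiry=0+1=1). clock=0
Op 4: tick 12 -> clock=12. purged={b.com,c.com}
Op 5: tick 5 -> clock=17.
Op 6: tick 2 -> clock=19.
Op 7: tick 9 -> clock=28.
Op 8: tick 10 -> clock=38.
Op 9: insert d.com -> 10.0.0.2 (expiry=38+7=45). clock=38
Op 10: tick 11 -> clock=49. purged={d.com}
Op 11: tick 6 -> clock=55.
Op 12: insert d.com -> 10.0.0.1 (expiry=55+17=72). clock=55
Op 13: insert b.com -> 10.0.0.2 (expiry=55+8=63). clock=55
Op 14: insert b.com -> 10.0.0.2 (expiry=55+4=59). clock=55
Op 15: insert b.com -> 10.0.0.1 (expiry=55+4=59). clock=55
Op 16: tick 3 -> clock=58.
Op 17: tick 8 -> clock=66. purged={b.com}
Op 18: tick 10 -> clock=76. purged={d.com}
Op 19: insert e.com -> 10.0.0.1 (expiry=76+3=79). clock=76
Op 20: tick 5 -> clock=81. purged={e.com}
Op 21: insert c.com -> 10.0.0.2 (expiry=81+10=91). clock=81
Op 22: insert b.com -> 10.0.0.1 (expiry=81+10=91). clock=81
Op 23: tick 10 -> clock=91. purged={b.com,c.com}
Op 24: tick 1 -> clock=92.
Op 25: insert a.com -> 10.0.0.1 (expiry=92+8=100). clock=92
Op 26: insert e.com -> 10.0.0.1 (expiry=92+7=99). clock=92
Op 27: tick 4 -> clock=96.
lookup c.com: not in cache (expired or never inserted)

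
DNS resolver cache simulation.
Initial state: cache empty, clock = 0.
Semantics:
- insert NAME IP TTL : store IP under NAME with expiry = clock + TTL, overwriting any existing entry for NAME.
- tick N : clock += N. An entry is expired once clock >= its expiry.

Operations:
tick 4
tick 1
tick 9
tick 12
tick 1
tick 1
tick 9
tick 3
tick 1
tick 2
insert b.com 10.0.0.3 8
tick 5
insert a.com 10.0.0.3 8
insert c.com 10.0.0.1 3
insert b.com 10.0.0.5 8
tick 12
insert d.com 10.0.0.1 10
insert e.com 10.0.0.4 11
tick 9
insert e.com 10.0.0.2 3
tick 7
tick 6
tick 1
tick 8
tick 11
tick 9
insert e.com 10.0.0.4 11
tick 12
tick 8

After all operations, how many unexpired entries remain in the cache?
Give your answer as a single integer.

Op 1: tick 4 -> clock=4.
Op 2: tick 1 -> clock=5.
Op 3: tick 9 -> clock=14.
Op 4: tick 12 -> clock=26.
Op 5: tick 1 -> clock=27.
Op 6: tick 1 -> clock=28.
Op 7: tick 9 -> clock=37.
Op 8: tick 3 -> clock=40.
Op 9: tick 1 -> clock=41.
Op 10: tick 2 -> clock=43.
Op 11: insert b.com -> 10.0.0.3 (expiry=43+8=51). clock=43
Op 12: tick 5 -> clock=48.
Op 13: insert a.com -> 10.0.0.3 (expiry=48+8=56). clock=48
Op 14: insert c.com -> 10.0.0.1 (expiry=48+3=51). clock=48
Op 15: insert b.com -> 10.0.0.5 (expiry=48+8=56). clock=48
Op 16: tick 12 -> clock=60. purged={a.com,b.com,c.com}
Op 17: insert d.com -> 10.0.0.1 (expiry=60+10=70). clock=60
Op 18: insert e.com -> 10.0.0.4 (expiry=60+11=71). clock=60
Op 19: tick 9 -> clock=69.
Op 20: insert e.com -> 10.0.0.2 (expiry=69+3=72). clock=69
Op 21: tick 7 -> clock=76. purged={d.com,e.com}
Op 22: tick 6 -> clock=82.
Op 23: tick 1 -> clock=83.
Op 24: tick 8 -> clock=91.
Op 25: tick 11 -> clock=102.
Op 26: tick 9 -> clock=111.
Op 27: insert e.com -> 10.0.0.4 (expiry=111+11=122). clock=111
Op 28: tick 12 -> clock=123. purged={e.com}
Op 29: tick 8 -> clock=131.
Final cache (unexpired): {} -> size=0

Answer: 0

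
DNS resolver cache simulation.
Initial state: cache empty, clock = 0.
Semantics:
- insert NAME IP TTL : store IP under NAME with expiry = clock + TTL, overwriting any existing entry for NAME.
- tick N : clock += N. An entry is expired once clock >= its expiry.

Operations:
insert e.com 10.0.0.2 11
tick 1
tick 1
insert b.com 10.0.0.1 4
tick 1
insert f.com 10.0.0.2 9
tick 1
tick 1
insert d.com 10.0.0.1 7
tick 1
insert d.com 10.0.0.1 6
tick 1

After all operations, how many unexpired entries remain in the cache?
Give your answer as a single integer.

Answer: 3

Derivation:
Op 1: insert e.com -> 10.0.0.2 (expiry=0+11=11). clock=0
Op 2: tick 1 -> clock=1.
Op 3: tick 1 -> clock=2.
Op 4: insert b.com -> 10.0.0.1 (expiry=2+4=6). clock=2
Op 5: tick 1 -> clock=3.
Op 6: insert f.com -> 10.0.0.2 (expiry=3+9=12). clock=3
Op 7: tick 1 -> clock=4.
Op 8: tick 1 -> clock=5.
Op 9: insert d.com -> 10.0.0.1 (expiry=5+7=12). clock=5
Op 10: tick 1 -> clock=6. purged={b.com}
Op 11: insert d.com -> 10.0.0.1 (expiry=6+6=12). clock=6
Op 12: tick 1 -> clock=7.
Final cache (unexpired): {d.com,e.com,f.com} -> size=3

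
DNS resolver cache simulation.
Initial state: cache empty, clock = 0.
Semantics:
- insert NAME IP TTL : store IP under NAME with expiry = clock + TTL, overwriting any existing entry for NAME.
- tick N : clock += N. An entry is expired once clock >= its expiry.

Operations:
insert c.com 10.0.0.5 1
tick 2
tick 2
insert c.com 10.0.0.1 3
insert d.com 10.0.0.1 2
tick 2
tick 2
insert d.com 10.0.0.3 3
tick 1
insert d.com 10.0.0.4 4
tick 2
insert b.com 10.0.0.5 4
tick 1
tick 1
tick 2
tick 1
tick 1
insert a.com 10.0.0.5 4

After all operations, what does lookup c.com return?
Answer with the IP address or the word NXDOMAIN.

Op 1: insert c.com -> 10.0.0.5 (expiry=0+1=1). clock=0
Op 2: tick 2 -> clock=2. purged={c.com}
Op 3: tick 2 -> clock=4.
Op 4: insert c.com -> 10.0.0.1 (expiry=4+3=7). clock=4
Op 5: insert d.com -> 10.0.0.1 (expiry=4+2=6). clock=4
Op 6: tick 2 -> clock=6. purged={d.com}
Op 7: tick 2 -> clock=8. purged={c.com}
Op 8: insert d.com -> 10.0.0.3 (expiry=8+3=11). clock=8
Op 9: tick 1 -> clock=9.
Op 10: insert d.com -> 10.0.0.4 (expiry=9+4=13). clock=9
Op 11: tick 2 -> clock=11.
Op 12: insert b.com -> 10.0.0.5 (expiry=11+4=15). clock=11
Op 13: tick 1 -> clock=12.
Op 14: tick 1 -> clock=13. purged={d.com}
Op 15: tick 2 -> clock=15. purged={b.com}
Op 16: tick 1 -> clock=16.
Op 17: tick 1 -> clock=17.
Op 18: insert a.com -> 10.0.0.5 (expiry=17+4=21). clock=17
lookup c.com: not in cache (expired or never inserted)

Answer: NXDOMAIN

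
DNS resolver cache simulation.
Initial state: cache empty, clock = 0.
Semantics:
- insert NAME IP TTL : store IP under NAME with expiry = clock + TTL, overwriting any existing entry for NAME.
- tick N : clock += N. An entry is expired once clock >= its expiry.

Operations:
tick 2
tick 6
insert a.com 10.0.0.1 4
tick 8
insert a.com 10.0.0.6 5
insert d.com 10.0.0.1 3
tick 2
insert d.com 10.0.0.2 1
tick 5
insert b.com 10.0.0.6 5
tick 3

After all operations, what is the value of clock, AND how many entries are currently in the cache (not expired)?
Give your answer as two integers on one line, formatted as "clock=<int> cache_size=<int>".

Answer: clock=26 cache_size=1

Derivation:
Op 1: tick 2 -> clock=2.
Op 2: tick 6 -> clock=8.
Op 3: insert a.com -> 10.0.0.1 (expiry=8+4=12). clock=8
Op 4: tick 8 -> clock=16. purged={a.com}
Op 5: insert a.com -> 10.0.0.6 (expiry=16+5=21). clock=16
Op 6: insert d.com -> 10.0.0.1 (expiry=16+3=19). clock=16
Op 7: tick 2 -> clock=18.
Op 8: insert d.com -> 10.0.0.2 (expiry=18+1=19). clock=18
Op 9: tick 5 -> clock=23. purged={a.com,d.com}
Op 10: insert b.com -> 10.0.0.6 (expiry=23+5=28). clock=23
Op 11: tick 3 -> clock=26.
Final clock = 26
Final cache (unexpired): {b.com} -> size=1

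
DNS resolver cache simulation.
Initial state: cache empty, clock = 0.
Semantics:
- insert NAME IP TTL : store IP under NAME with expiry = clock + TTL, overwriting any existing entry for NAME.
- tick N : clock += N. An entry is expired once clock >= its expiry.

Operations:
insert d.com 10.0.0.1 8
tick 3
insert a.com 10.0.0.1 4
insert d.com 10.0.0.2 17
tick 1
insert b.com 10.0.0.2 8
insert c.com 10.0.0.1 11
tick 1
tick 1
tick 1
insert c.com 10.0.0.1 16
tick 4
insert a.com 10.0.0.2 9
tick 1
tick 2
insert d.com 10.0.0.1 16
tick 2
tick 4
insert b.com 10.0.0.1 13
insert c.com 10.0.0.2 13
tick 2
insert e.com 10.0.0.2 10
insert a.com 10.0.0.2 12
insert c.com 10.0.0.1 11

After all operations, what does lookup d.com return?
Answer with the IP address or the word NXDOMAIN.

Answer: 10.0.0.1

Derivation:
Op 1: insert d.com -> 10.0.0.1 (expiry=0+8=8). clock=0
Op 2: tick 3 -> clock=3.
Op 3: insert a.com -> 10.0.0.1 (expiry=3+4=7). clock=3
Op 4: insert d.com -> 10.0.0.2 (expiry=3+17=20). clock=3
Op 5: tick 1 -> clock=4.
Op 6: insert b.com -> 10.0.0.2 (expiry=4+8=12). clock=4
Op 7: insert c.com -> 10.0.0.1 (expiry=4+11=15). clock=4
Op 8: tick 1 -> clock=5.
Op 9: tick 1 -> clock=6.
Op 10: tick 1 -> clock=7. purged={a.com}
Op 11: insert c.com -> 10.0.0.1 (expiry=7+16=23). clock=7
Op 12: tick 4 -> clock=11.
Op 13: insert a.com -> 10.0.0.2 (expiry=11+9=20). clock=11
Op 14: tick 1 -> clock=12. purged={b.com}
Op 15: tick 2 -> clock=14.
Op 16: insert d.com -> 10.0.0.1 (expiry=14+16=30). clock=14
Op 17: tick 2 -> clock=16.
Op 18: tick 4 -> clock=20. purged={a.com}
Op 19: insert b.com -> 10.0.0.1 (expiry=20+13=33). clock=20
Op 20: insert c.com -> 10.0.0.2 (expiry=20+13=33). clock=20
Op 21: tick 2 -> clock=22.
Op 22: insert e.com -> 10.0.0.2 (expiry=22+10=32). clock=22
Op 23: insert a.com -> 10.0.0.2 (expiry=22+12=34). clock=22
Op 24: insert c.com -> 10.0.0.1 (expiry=22+11=33). clock=22
lookup d.com: present, ip=10.0.0.1 expiry=30 > clock=22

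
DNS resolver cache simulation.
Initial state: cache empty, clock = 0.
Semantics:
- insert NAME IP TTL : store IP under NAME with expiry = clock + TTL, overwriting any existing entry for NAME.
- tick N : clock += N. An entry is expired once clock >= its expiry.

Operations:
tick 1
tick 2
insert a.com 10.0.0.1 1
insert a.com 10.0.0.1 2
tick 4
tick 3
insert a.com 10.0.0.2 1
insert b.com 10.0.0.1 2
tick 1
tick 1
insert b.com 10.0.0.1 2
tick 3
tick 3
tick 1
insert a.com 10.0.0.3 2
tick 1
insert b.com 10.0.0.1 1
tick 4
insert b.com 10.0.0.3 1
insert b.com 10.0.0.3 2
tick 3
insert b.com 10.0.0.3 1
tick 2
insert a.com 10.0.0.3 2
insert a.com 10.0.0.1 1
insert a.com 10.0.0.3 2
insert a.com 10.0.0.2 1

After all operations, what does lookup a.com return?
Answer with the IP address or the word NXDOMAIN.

Answer: 10.0.0.2

Derivation:
Op 1: tick 1 -> clock=1.
Op 2: tick 2 -> clock=3.
Op 3: insert a.com -> 10.0.0.1 (expiry=3+1=4). clock=3
Op 4: insert a.com -> 10.0.0.1 (expiry=3+2=5). clock=3
Op 5: tick 4 -> clock=7. purged={a.com}
Op 6: tick 3 -> clock=10.
Op 7: insert a.com -> 10.0.0.2 (expiry=10+1=11). clock=10
Op 8: insert b.com -> 10.0.0.1 (expiry=10+2=12). clock=10
Op 9: tick 1 -> clock=11. purged={a.com}
Op 10: tick 1 -> clock=12. purged={b.com}
Op 11: insert b.com -> 10.0.0.1 (expiry=12+2=14). clock=12
Op 12: tick 3 -> clock=15. purged={b.com}
Op 13: tick 3 -> clock=18.
Op 14: tick 1 -> clock=19.
Op 15: insert a.com -> 10.0.0.3 (expiry=19+2=21). clock=19
Op 16: tick 1 -> clock=20.
Op 17: insert b.com -> 10.0.0.1 (expiry=20+1=21). clock=20
Op 18: tick 4 -> clock=24. purged={a.com,b.com}
Op 19: insert b.com -> 10.0.0.3 (expiry=24+1=25). clock=24
Op 20: insert b.com -> 10.0.0.3 (expiry=24+2=26). clock=24
Op 21: tick 3 -> clock=27. purged={b.com}
Op 22: insert b.com -> 10.0.0.3 (expiry=27+1=28). clock=27
Op 23: tick 2 -> clock=29. purged={b.com}
Op 24: insert a.com -> 10.0.0.3 (expiry=29+2=31). clock=29
Op 25: insert a.com -> 10.0.0.1 (expiry=29+1=30). clock=29
Op 26: insert a.com -> 10.0.0.3 (expiry=29+2=31). clock=29
Op 27: insert a.com -> 10.0.0.2 (expiry=29+1=30). clock=29
lookup a.com: present, ip=10.0.0.2 expiry=30 > clock=29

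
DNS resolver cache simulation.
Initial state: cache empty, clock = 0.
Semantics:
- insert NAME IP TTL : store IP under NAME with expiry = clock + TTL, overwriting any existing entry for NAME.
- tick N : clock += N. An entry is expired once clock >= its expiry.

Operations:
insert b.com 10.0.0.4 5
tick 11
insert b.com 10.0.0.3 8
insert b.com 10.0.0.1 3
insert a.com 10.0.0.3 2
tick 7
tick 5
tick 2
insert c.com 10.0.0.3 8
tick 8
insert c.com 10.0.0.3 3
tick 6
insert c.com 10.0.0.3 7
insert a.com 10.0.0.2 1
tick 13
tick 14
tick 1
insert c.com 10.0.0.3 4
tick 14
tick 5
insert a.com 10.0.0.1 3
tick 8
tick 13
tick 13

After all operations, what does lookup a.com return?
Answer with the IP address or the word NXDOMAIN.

Answer: NXDOMAIN

Derivation:
Op 1: insert b.com -> 10.0.0.4 (expiry=0+5=5). clock=0
Op 2: tick 11 -> clock=11. purged={b.com}
Op 3: insert b.com -> 10.0.0.3 (expiry=11+8=19). clock=11
Op 4: insert b.com -> 10.0.0.1 (expiry=11+3=14). clock=11
Op 5: insert a.com -> 10.0.0.3 (expiry=11+2=13). clock=11
Op 6: tick 7 -> clock=18. purged={a.com,b.com}
Op 7: tick 5 -> clock=23.
Op 8: tick 2 -> clock=25.
Op 9: insert c.com -> 10.0.0.3 (expiry=25+8=33). clock=25
Op 10: tick 8 -> clock=33. purged={c.com}
Op 11: insert c.com -> 10.0.0.3 (expiry=33+3=36). clock=33
Op 12: tick 6 -> clock=39. purged={c.com}
Op 13: insert c.com -> 10.0.0.3 (expiry=39+7=46). clock=39
Op 14: insert a.com -> 10.0.0.2 (expiry=39+1=40). clock=39
Op 15: tick 13 -> clock=52. purged={a.com,c.com}
Op 16: tick 14 -> clock=66.
Op 17: tick 1 -> clock=67.
Op 18: insert c.com -> 10.0.0.3 (expiry=67+4=71). clock=67
Op 19: tick 14 -> clock=81. purged={c.com}
Op 20: tick 5 -> clock=86.
Op 21: insert a.com -> 10.0.0.1 (expiry=86+3=89). clock=86
Op 22: tick 8 -> clock=94. purged={a.com}
Op 23: tick 13 -> clock=107.
Op 24: tick 13 -> clock=120.
lookup a.com: not in cache (expired or never inserted)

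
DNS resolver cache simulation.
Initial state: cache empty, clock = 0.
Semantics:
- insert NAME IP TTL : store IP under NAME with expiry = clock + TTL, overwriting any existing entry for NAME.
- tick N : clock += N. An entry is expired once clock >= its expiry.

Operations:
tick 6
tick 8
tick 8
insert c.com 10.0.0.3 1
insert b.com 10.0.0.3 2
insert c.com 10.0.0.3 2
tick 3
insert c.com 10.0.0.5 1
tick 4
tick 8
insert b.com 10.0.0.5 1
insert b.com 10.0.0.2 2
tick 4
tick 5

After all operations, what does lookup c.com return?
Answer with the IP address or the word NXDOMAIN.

Answer: NXDOMAIN

Derivation:
Op 1: tick 6 -> clock=6.
Op 2: tick 8 -> clock=14.
Op 3: tick 8 -> clock=22.
Op 4: insert c.com -> 10.0.0.3 (expiry=22+1=23). clock=22
Op 5: insert b.com -> 10.0.0.3 (expiry=22+2=24). clock=22
Op 6: insert c.com -> 10.0.0.3 (expiry=22+2=24). clock=22
Op 7: tick 3 -> clock=25. purged={b.com,c.com}
Op 8: insert c.com -> 10.0.0.5 (expiry=25+1=26). clock=25
Op 9: tick 4 -> clock=29. purged={c.com}
Op 10: tick 8 -> clock=37.
Op 11: insert b.com -> 10.0.0.5 (expiry=37+1=38). clock=37
Op 12: insert b.com -> 10.0.0.2 (expiry=37+2=39). clock=37
Op 13: tick 4 -> clock=41. purged={b.com}
Op 14: tick 5 -> clock=46.
lookup c.com: not in cache (expired or never inserted)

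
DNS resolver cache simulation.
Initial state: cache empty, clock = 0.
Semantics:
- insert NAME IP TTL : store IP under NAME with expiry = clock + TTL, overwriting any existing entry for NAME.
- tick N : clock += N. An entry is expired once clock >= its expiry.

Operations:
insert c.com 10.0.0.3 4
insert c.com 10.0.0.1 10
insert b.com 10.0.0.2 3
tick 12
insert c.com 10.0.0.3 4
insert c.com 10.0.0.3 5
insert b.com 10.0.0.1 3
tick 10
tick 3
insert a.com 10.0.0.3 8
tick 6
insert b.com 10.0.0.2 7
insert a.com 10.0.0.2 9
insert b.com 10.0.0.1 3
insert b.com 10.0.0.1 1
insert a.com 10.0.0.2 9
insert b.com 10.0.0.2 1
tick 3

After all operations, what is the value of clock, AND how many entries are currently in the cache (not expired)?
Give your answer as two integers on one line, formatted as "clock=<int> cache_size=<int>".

Op 1: insert c.com -> 10.0.0.3 (expiry=0+4=4). clock=0
Op 2: insert c.com -> 10.0.0.1 (expiry=0+10=10). clock=0
Op 3: insert b.com -> 10.0.0.2 (expiry=0+3=3). clock=0
Op 4: tick 12 -> clock=12. purged={b.com,c.com}
Op 5: insert c.com -> 10.0.0.3 (expiry=12+4=16). clock=12
Op 6: insert c.com -> 10.0.0.3 (expiry=12+5=17). clock=12
Op 7: insert b.com -> 10.0.0.1 (expiry=12+3=15). clock=12
Op 8: tick 10 -> clock=22. purged={b.com,c.com}
Op 9: tick 3 -> clock=25.
Op 10: insert a.com -> 10.0.0.3 (expiry=25+8=33). clock=25
Op 11: tick 6 -> clock=31.
Op 12: insert b.com -> 10.0.0.2 (expiry=31+7=38). clock=31
Op 13: insert a.com -> 10.0.0.2 (expiry=31+9=40). clock=31
Op 14: insert b.com -> 10.0.0.1 (expiry=31+3=34). clock=31
Op 15: insert b.com -> 10.0.0.1 (expiry=31+1=32). clock=31
Op 16: insert a.com -> 10.0.0.2 (expiry=31+9=40). clock=31
Op 17: insert b.com -> 10.0.0.2 (expiry=31+1=32). clock=31
Op 18: tick 3 -> clock=34. purged={b.com}
Final clock = 34
Final cache (unexpired): {a.com} -> size=1

Answer: clock=34 cache_size=1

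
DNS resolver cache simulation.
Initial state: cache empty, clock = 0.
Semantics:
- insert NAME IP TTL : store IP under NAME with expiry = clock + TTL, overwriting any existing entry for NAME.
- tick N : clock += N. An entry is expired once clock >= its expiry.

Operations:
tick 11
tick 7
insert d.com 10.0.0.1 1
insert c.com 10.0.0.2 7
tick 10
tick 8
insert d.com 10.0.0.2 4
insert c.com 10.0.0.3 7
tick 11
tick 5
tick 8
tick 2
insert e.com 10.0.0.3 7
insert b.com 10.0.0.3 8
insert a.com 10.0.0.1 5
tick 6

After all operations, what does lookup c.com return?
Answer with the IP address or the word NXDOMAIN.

Op 1: tick 11 -> clock=11.
Op 2: tick 7 -> clock=18.
Op 3: insert d.com -> 10.0.0.1 (expiry=18+1=19). clock=18
Op 4: insert c.com -> 10.0.0.2 (expiry=18+7=25). clock=18
Op 5: tick 10 -> clock=28. purged={c.com,d.com}
Op 6: tick 8 -> clock=36.
Op 7: insert d.com -> 10.0.0.2 (expiry=36+4=40). clock=36
Op 8: insert c.com -> 10.0.0.3 (expiry=36+7=43). clock=36
Op 9: tick 11 -> clock=47. purged={c.com,d.com}
Op 10: tick 5 -> clock=52.
Op 11: tick 8 -> clock=60.
Op 12: tick 2 -> clock=62.
Op 13: insert e.com -> 10.0.0.3 (expiry=62+7=69). clock=62
Op 14: insert b.com -> 10.0.0.3 (expiry=62+8=70). clock=62
Op 15: insert a.com -> 10.0.0.1 (expiry=62+5=67). clock=62
Op 16: tick 6 -> clock=68. purged={a.com}
lookup c.com: not in cache (expired or never inserted)

Answer: NXDOMAIN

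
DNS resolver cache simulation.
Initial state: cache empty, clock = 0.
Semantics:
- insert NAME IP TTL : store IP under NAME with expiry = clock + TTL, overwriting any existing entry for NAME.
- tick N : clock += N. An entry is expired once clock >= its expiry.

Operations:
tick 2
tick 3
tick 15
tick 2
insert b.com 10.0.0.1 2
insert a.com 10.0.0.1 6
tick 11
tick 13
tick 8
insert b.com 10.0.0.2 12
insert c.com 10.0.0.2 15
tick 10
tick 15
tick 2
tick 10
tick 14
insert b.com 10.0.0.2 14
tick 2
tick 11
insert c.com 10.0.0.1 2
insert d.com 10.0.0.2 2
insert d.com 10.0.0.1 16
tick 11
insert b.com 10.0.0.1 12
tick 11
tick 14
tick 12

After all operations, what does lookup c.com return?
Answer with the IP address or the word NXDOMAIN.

Op 1: tick 2 -> clock=2.
Op 2: tick 3 -> clock=5.
Op 3: tick 15 -> clock=20.
Op 4: tick 2 -> clock=22.
Op 5: insert b.com -> 10.0.0.1 (expiry=22+2=24). clock=22
Op 6: insert a.com -> 10.0.0.1 (expiry=22+6=28). clock=22
Op 7: tick 11 -> clock=33. purged={a.com,b.com}
Op 8: tick 13 -> clock=46.
Op 9: tick 8 -> clock=54.
Op 10: insert b.com -> 10.0.0.2 (expiry=54+12=66). clock=54
Op 11: insert c.com -> 10.0.0.2 (expiry=54+15=69). clock=54
Op 12: tick 10 -> clock=64.
Op 13: tick 15 -> clock=79. purged={b.com,c.com}
Op 14: tick 2 -> clock=81.
Op 15: tick 10 -> clock=91.
Op 16: tick 14 -> clock=105.
Op 17: insert b.com -> 10.0.0.2 (expiry=105+14=119). clock=105
Op 18: tick 2 -> clock=107.
Op 19: tick 11 -> clock=118.
Op 20: insert c.com -> 10.0.0.1 (expiry=118+2=120). clock=118
Op 21: insert d.com -> 10.0.0.2 (expiry=118+2=120). clock=118
Op 22: insert d.com -> 10.0.0.1 (expiry=118+16=134). clock=118
Op 23: tick 11 -> clock=129. purged={b.com,c.com}
Op 24: insert b.com -> 10.0.0.1 (expiry=129+12=141). clock=129
Op 25: tick 11 -> clock=140. purged={d.com}
Op 26: tick 14 -> clock=154. purged={b.com}
Op 27: tick 12 -> clock=166.
lookup c.com: not in cache (expired or never inserted)

Answer: NXDOMAIN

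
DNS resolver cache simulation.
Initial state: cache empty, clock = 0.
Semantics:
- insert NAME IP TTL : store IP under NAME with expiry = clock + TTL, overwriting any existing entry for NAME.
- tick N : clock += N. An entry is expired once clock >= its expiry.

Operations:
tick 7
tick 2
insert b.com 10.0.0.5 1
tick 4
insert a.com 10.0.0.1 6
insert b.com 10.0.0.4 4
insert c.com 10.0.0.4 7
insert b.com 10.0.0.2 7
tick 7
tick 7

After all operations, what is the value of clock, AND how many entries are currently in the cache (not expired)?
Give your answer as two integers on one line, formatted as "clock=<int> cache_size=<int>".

Op 1: tick 7 -> clock=7.
Op 2: tick 2 -> clock=9.
Op 3: insert b.com -> 10.0.0.5 (expiry=9+1=10). clock=9
Op 4: tick 4 -> clock=13. purged={b.com}
Op 5: insert a.com -> 10.0.0.1 (expiry=13+6=19). clock=13
Op 6: insert b.com -> 10.0.0.4 (expiry=13+4=17). clock=13
Op 7: insert c.com -> 10.0.0.4 (expiry=13+7=20). clock=13
Op 8: insert b.com -> 10.0.0.2 (expiry=13+7=20). clock=13
Op 9: tick 7 -> clock=20. purged={a.com,b.com,c.com}
Op 10: tick 7 -> clock=27.
Final clock = 27
Final cache (unexpired): {} -> size=0

Answer: clock=27 cache_size=0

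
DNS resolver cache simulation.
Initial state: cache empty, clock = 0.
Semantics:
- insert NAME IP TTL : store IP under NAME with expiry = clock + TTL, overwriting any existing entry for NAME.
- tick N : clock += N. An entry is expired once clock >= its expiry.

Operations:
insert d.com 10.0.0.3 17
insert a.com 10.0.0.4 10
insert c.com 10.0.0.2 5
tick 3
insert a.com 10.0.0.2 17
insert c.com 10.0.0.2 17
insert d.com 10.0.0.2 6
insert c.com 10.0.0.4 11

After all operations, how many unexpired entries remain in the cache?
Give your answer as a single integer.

Answer: 3

Derivation:
Op 1: insert d.com -> 10.0.0.3 (expiry=0+17=17). clock=0
Op 2: insert a.com -> 10.0.0.4 (expiry=0+10=10). clock=0
Op 3: insert c.com -> 10.0.0.2 (expiry=0+5=5). clock=0
Op 4: tick 3 -> clock=3.
Op 5: insert a.com -> 10.0.0.2 (expiry=3+17=20). clock=3
Op 6: insert c.com -> 10.0.0.2 (expiry=3+17=20). clock=3
Op 7: insert d.com -> 10.0.0.2 (expiry=3+6=9). clock=3
Op 8: insert c.com -> 10.0.0.4 (expiry=3+11=14). clock=3
Final cache (unexpired): {a.com,c.com,d.com} -> size=3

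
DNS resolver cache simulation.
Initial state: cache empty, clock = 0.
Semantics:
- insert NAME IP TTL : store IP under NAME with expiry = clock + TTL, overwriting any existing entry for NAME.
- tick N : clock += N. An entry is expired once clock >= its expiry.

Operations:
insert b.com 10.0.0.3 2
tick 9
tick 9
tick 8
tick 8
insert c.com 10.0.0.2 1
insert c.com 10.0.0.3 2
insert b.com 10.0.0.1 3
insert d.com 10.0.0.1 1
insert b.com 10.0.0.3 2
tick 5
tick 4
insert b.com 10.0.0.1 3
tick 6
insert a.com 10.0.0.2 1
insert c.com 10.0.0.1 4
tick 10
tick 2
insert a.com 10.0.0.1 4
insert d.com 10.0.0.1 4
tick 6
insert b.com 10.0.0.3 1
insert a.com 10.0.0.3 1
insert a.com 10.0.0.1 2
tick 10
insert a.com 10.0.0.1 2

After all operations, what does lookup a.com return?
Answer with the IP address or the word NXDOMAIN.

Answer: 10.0.0.1

Derivation:
Op 1: insert b.com -> 10.0.0.3 (expiry=0+2=2). clock=0
Op 2: tick 9 -> clock=9. purged={b.com}
Op 3: tick 9 -> clock=18.
Op 4: tick 8 -> clock=26.
Op 5: tick 8 -> clock=34.
Op 6: insert c.com -> 10.0.0.2 (expiry=34+1=35). clock=34
Op 7: insert c.com -> 10.0.0.3 (expiry=34+2=36). clock=34
Op 8: insert b.com -> 10.0.0.1 (expiry=34+3=37). clock=34
Op 9: insert d.com -> 10.0.0.1 (expiry=34+1=35). clock=34
Op 10: insert b.com -> 10.0.0.3 (expiry=34+2=36). clock=34
Op 11: tick 5 -> clock=39. purged={b.com,c.com,d.com}
Op 12: tick 4 -> clock=43.
Op 13: insert b.com -> 10.0.0.1 (expiry=43+3=46). clock=43
Op 14: tick 6 -> clock=49. purged={b.com}
Op 15: insert a.com -> 10.0.0.2 (expiry=49+1=50). clock=49
Op 16: insert c.com -> 10.0.0.1 (expiry=49+4=53). clock=49
Op 17: tick 10 -> clock=59. purged={a.com,c.com}
Op 18: tick 2 -> clock=61.
Op 19: insert a.com -> 10.0.0.1 (expiry=61+4=65). clock=61
Op 20: insert d.com -> 10.0.0.1 (expiry=61+4=65). clock=61
Op 21: tick 6 -> clock=67. purged={a.com,d.com}
Op 22: insert b.com -> 10.0.0.3 (expiry=67+1=68). clock=67
Op 23: insert a.com -> 10.0.0.3 (expiry=67+1=68). clock=67
Op 24: insert a.com -> 10.0.0.1 (expiry=67+2=69). clock=67
Op 25: tick 10 -> clock=77. purged={a.com,b.com}
Op 26: insert a.com -> 10.0.0.1 (expiry=77+2=79). clock=77
lookup a.com: present, ip=10.0.0.1 expiry=79 > clock=77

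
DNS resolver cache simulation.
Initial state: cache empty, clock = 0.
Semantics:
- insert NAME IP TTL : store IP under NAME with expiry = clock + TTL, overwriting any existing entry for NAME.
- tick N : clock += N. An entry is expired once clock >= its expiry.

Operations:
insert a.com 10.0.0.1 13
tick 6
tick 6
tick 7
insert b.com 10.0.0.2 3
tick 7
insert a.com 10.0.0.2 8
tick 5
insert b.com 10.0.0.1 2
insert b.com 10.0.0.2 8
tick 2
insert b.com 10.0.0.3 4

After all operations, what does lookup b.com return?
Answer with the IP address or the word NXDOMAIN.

Answer: 10.0.0.3

Derivation:
Op 1: insert a.com -> 10.0.0.1 (expiry=0+13=13). clock=0
Op 2: tick 6 -> clock=6.
Op 3: tick 6 -> clock=12.
Op 4: tick 7 -> clock=19. purged={a.com}
Op 5: insert b.com -> 10.0.0.2 (expiry=19+3=22). clock=19
Op 6: tick 7 -> clock=26. purged={b.com}
Op 7: insert a.com -> 10.0.0.2 (expiry=26+8=34). clock=26
Op 8: tick 5 -> clock=31.
Op 9: insert b.com -> 10.0.0.1 (expiry=31+2=33). clock=31
Op 10: insert b.com -> 10.0.0.2 (expiry=31+8=39). clock=31
Op 11: tick 2 -> clock=33.
Op 12: insert b.com -> 10.0.0.3 (expiry=33+4=37). clock=33
lookup b.com: present, ip=10.0.0.3 expiry=37 > clock=33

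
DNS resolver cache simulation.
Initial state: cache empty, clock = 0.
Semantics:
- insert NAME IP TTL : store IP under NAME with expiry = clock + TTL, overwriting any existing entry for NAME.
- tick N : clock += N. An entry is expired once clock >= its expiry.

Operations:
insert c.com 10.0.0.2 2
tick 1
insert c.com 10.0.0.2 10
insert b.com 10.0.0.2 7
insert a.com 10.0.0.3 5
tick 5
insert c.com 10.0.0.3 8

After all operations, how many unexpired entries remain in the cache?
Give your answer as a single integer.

Op 1: insert c.com -> 10.0.0.2 (expiry=0+2=2). clock=0
Op 2: tick 1 -> clock=1.
Op 3: insert c.com -> 10.0.0.2 (expiry=1+10=11). clock=1
Op 4: insert b.com -> 10.0.0.2 (expiry=1+7=8). clock=1
Op 5: insert a.com -> 10.0.0.3 (expiry=1+5=6). clock=1
Op 6: tick 5 -> clock=6. purged={a.com}
Op 7: insert c.com -> 10.0.0.3 (expiry=6+8=14). clock=6
Final cache (unexpired): {b.com,c.com} -> size=2

Answer: 2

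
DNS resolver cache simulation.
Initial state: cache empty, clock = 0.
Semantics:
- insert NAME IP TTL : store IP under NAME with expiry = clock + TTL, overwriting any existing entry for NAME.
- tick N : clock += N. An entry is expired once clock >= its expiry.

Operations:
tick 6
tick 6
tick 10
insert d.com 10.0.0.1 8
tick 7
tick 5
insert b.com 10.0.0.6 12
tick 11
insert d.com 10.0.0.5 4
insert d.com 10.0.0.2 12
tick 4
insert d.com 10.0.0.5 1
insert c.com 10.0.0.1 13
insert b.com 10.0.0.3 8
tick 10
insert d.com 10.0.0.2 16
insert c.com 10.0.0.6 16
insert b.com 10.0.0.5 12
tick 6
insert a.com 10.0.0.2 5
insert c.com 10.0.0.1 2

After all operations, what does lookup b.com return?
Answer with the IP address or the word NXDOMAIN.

Answer: 10.0.0.5

Derivation:
Op 1: tick 6 -> clock=6.
Op 2: tick 6 -> clock=12.
Op 3: tick 10 -> clock=22.
Op 4: insert d.com -> 10.0.0.1 (expiry=22+8=30). clock=22
Op 5: tick 7 -> clock=29.
Op 6: tick 5 -> clock=34. purged={d.com}
Op 7: insert b.com -> 10.0.0.6 (expiry=34+12=46). clock=34
Op 8: tick 11 -> clock=45.
Op 9: insert d.com -> 10.0.0.5 (expiry=45+4=49). clock=45
Op 10: insert d.com -> 10.0.0.2 (expiry=45+12=57). clock=45
Op 11: tick 4 -> clock=49. purged={b.com}
Op 12: insert d.com -> 10.0.0.5 (expiry=49+1=50). clock=49
Op 13: insert c.com -> 10.0.0.1 (expiry=49+13=62). clock=49
Op 14: insert b.com -> 10.0.0.3 (expiry=49+8=57). clock=49
Op 15: tick 10 -> clock=59. purged={b.com,d.com}
Op 16: insert d.com -> 10.0.0.2 (expiry=59+16=75). clock=59
Op 17: insert c.com -> 10.0.0.6 (expiry=59+16=75). clock=59
Op 18: insert b.com -> 10.0.0.5 (expiry=59+12=71). clock=59
Op 19: tick 6 -> clock=65.
Op 20: insert a.com -> 10.0.0.2 (expiry=65+5=70). clock=65
Op 21: insert c.com -> 10.0.0.1 (expiry=65+2=67). clock=65
lookup b.com: present, ip=10.0.0.5 expiry=71 > clock=65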